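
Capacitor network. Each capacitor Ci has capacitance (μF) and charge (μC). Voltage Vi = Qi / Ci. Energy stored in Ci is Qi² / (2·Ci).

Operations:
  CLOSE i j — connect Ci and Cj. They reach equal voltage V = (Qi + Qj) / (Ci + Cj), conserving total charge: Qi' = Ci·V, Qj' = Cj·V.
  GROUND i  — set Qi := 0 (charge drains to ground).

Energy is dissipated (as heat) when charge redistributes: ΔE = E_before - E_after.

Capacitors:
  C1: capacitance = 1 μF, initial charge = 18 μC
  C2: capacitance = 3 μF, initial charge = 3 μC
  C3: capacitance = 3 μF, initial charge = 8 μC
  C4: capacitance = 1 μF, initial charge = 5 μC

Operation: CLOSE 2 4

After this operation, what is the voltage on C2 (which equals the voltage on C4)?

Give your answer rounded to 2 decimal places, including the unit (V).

Initial: C1(1μF, Q=18μC, V=18.00V), C2(3μF, Q=3μC, V=1.00V), C3(3μF, Q=8μC, V=2.67V), C4(1μF, Q=5μC, V=5.00V)
Op 1: CLOSE 2-4: Q_total=8.00, C_total=4.00, V=2.00; Q2=6.00, Q4=2.00; dissipated=6.000

Answer: 2.00 V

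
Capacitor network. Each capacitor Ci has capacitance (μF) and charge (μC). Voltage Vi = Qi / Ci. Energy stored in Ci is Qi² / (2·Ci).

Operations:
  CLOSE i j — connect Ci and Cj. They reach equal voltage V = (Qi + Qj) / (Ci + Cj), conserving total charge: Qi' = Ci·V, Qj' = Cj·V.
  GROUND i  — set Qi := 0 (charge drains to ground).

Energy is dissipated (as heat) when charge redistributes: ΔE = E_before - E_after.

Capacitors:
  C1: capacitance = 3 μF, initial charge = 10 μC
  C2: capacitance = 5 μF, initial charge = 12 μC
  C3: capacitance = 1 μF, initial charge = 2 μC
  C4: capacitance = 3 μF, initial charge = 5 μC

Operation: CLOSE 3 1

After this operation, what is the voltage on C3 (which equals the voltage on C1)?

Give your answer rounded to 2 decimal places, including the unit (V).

Answer: 3.00 V

Derivation:
Initial: C1(3μF, Q=10μC, V=3.33V), C2(5μF, Q=12μC, V=2.40V), C3(1μF, Q=2μC, V=2.00V), C4(3μF, Q=5μC, V=1.67V)
Op 1: CLOSE 3-1: Q_total=12.00, C_total=4.00, V=3.00; Q3=3.00, Q1=9.00; dissipated=0.667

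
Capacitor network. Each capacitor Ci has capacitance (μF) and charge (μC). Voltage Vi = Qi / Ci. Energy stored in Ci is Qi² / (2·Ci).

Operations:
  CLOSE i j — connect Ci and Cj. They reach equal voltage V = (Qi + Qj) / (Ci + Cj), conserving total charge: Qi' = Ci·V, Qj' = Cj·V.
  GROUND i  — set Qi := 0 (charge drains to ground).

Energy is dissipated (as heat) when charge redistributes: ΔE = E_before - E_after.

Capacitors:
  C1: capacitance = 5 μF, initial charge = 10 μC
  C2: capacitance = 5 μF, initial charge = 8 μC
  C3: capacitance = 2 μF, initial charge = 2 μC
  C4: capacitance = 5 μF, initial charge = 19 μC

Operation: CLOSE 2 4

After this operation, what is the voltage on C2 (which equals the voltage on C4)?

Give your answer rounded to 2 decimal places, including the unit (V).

Answer: 2.70 V

Derivation:
Initial: C1(5μF, Q=10μC, V=2.00V), C2(5μF, Q=8μC, V=1.60V), C3(2μF, Q=2μC, V=1.00V), C4(5μF, Q=19μC, V=3.80V)
Op 1: CLOSE 2-4: Q_total=27.00, C_total=10.00, V=2.70; Q2=13.50, Q4=13.50; dissipated=6.050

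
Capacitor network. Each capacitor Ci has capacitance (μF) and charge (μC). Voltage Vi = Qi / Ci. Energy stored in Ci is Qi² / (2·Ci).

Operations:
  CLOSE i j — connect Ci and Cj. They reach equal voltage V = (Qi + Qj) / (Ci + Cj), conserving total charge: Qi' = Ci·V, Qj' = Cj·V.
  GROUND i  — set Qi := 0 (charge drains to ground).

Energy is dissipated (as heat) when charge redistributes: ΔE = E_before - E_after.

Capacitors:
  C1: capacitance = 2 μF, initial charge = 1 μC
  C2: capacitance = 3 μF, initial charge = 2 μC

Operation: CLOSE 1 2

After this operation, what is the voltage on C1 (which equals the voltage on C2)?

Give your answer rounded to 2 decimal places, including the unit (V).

Answer: 0.60 V

Derivation:
Initial: C1(2μF, Q=1μC, V=0.50V), C2(3μF, Q=2μC, V=0.67V)
Op 1: CLOSE 1-2: Q_total=3.00, C_total=5.00, V=0.60; Q1=1.20, Q2=1.80; dissipated=0.017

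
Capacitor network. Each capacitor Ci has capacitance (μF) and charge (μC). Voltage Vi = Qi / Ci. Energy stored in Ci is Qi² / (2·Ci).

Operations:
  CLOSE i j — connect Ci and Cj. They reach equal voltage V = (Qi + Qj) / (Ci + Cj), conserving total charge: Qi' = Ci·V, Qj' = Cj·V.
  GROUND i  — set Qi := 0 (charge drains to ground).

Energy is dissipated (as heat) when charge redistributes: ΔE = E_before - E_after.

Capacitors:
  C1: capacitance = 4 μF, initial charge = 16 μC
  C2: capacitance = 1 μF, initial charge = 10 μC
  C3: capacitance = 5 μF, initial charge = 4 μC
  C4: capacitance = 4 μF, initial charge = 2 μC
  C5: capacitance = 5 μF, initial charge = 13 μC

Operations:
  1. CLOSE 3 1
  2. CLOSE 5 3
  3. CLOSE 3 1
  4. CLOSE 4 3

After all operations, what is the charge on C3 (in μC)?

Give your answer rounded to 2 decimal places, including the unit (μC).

Answer: 7.58 μC

Derivation:
Initial: C1(4μF, Q=16μC, V=4.00V), C2(1μF, Q=10μC, V=10.00V), C3(5μF, Q=4μC, V=0.80V), C4(4μF, Q=2μC, V=0.50V), C5(5μF, Q=13μC, V=2.60V)
Op 1: CLOSE 3-1: Q_total=20.00, C_total=9.00, V=2.22; Q3=11.11, Q1=8.89; dissipated=11.378
Op 2: CLOSE 5-3: Q_total=24.11, C_total=10.00, V=2.41; Q5=12.06, Q3=12.06; dissipated=0.178
Op 3: CLOSE 3-1: Q_total=20.94, C_total=9.00, V=2.33; Q3=11.64, Q1=9.31; dissipated=0.040
Op 4: CLOSE 4-3: Q_total=13.64, C_total=9.00, V=1.52; Q4=6.06, Q3=7.58; dissipated=3.709
Final charges: Q1=9.31, Q2=10.00, Q3=7.58, Q4=6.06, Q5=12.06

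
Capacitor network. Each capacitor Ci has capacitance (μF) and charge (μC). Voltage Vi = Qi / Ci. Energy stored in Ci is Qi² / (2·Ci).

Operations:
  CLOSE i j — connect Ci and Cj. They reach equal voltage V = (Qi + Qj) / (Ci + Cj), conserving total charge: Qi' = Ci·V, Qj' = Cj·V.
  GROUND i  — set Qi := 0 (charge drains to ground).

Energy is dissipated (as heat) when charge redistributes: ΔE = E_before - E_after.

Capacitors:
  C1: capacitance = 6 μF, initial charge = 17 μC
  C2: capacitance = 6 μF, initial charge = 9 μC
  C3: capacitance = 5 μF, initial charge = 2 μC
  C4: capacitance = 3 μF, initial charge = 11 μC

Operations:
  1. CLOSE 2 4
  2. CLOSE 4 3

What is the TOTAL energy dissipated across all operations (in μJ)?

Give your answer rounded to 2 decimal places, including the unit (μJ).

Answer: 7.81 μJ

Derivation:
Initial: C1(6μF, Q=17μC, V=2.83V), C2(6μF, Q=9μC, V=1.50V), C3(5μF, Q=2μC, V=0.40V), C4(3μF, Q=11μC, V=3.67V)
Op 1: CLOSE 2-4: Q_total=20.00, C_total=9.00, V=2.22; Q2=13.33, Q4=6.67; dissipated=4.694
Op 2: CLOSE 4-3: Q_total=8.67, C_total=8.00, V=1.08; Q4=3.25, Q3=5.42; dissipated=3.113
Total dissipated: 7.807 μJ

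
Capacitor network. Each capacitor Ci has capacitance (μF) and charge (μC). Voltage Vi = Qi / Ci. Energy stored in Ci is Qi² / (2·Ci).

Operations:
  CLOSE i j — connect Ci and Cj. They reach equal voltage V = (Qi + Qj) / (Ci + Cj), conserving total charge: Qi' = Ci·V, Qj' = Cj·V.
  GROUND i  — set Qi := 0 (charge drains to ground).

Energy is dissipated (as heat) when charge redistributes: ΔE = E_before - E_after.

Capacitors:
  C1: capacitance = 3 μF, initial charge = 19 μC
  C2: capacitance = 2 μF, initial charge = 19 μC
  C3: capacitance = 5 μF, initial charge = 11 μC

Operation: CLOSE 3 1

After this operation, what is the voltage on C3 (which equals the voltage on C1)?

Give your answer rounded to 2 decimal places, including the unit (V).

Answer: 3.75 V

Derivation:
Initial: C1(3μF, Q=19μC, V=6.33V), C2(2μF, Q=19μC, V=9.50V), C3(5μF, Q=11μC, V=2.20V)
Op 1: CLOSE 3-1: Q_total=30.00, C_total=8.00, V=3.75; Q3=18.75, Q1=11.25; dissipated=16.017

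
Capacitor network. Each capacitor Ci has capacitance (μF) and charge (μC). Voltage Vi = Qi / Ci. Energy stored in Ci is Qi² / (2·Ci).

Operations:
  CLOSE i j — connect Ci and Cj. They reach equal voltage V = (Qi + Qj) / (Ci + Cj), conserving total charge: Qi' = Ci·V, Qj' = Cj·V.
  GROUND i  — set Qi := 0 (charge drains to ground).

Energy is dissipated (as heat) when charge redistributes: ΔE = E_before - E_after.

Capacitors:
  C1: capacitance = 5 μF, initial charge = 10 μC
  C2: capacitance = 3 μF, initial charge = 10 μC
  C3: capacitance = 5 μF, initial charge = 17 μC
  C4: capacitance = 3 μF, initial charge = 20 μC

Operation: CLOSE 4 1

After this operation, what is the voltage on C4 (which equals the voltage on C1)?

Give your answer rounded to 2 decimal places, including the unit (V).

Initial: C1(5μF, Q=10μC, V=2.00V), C2(3μF, Q=10μC, V=3.33V), C3(5μF, Q=17μC, V=3.40V), C4(3μF, Q=20μC, V=6.67V)
Op 1: CLOSE 4-1: Q_total=30.00, C_total=8.00, V=3.75; Q4=11.25, Q1=18.75; dissipated=20.417

Answer: 3.75 V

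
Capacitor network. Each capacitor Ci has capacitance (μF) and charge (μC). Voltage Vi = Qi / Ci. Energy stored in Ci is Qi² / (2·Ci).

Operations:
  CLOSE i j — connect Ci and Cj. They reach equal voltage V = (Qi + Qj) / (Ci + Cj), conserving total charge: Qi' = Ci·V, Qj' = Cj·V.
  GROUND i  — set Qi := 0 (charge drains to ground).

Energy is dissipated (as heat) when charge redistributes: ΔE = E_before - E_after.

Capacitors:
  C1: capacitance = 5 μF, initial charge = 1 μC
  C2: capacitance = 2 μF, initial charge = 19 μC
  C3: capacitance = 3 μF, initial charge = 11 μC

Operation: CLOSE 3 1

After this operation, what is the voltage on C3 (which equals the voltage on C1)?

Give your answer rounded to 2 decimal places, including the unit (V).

Answer: 1.50 V

Derivation:
Initial: C1(5μF, Q=1μC, V=0.20V), C2(2μF, Q=19μC, V=9.50V), C3(3μF, Q=11μC, V=3.67V)
Op 1: CLOSE 3-1: Q_total=12.00, C_total=8.00, V=1.50; Q3=4.50, Q1=7.50; dissipated=11.267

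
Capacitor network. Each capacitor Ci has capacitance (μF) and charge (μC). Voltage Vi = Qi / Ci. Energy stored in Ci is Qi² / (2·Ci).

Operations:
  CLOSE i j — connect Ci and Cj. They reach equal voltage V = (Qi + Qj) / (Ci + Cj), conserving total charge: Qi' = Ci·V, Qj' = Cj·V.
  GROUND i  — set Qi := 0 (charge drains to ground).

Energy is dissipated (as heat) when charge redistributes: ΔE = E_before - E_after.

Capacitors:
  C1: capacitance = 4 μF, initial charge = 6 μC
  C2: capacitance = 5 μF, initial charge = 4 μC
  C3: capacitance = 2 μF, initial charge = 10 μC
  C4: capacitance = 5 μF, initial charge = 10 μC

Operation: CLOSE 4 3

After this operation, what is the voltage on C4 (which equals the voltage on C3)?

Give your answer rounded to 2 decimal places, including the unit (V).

Answer: 2.86 V

Derivation:
Initial: C1(4μF, Q=6μC, V=1.50V), C2(5μF, Q=4μC, V=0.80V), C3(2μF, Q=10μC, V=5.00V), C4(5μF, Q=10μC, V=2.00V)
Op 1: CLOSE 4-3: Q_total=20.00, C_total=7.00, V=2.86; Q4=14.29, Q3=5.71; dissipated=6.429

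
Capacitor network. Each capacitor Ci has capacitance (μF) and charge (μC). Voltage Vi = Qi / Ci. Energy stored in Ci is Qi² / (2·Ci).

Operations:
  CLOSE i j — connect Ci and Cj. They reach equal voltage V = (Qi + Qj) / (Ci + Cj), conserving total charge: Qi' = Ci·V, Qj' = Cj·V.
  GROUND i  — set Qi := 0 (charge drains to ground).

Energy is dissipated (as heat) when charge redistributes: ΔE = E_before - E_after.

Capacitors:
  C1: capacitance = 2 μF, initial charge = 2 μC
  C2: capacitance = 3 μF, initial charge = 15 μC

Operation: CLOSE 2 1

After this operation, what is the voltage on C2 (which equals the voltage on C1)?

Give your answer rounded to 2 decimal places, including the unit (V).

Answer: 3.40 V

Derivation:
Initial: C1(2μF, Q=2μC, V=1.00V), C2(3μF, Q=15μC, V=5.00V)
Op 1: CLOSE 2-1: Q_total=17.00, C_total=5.00, V=3.40; Q2=10.20, Q1=6.80; dissipated=9.600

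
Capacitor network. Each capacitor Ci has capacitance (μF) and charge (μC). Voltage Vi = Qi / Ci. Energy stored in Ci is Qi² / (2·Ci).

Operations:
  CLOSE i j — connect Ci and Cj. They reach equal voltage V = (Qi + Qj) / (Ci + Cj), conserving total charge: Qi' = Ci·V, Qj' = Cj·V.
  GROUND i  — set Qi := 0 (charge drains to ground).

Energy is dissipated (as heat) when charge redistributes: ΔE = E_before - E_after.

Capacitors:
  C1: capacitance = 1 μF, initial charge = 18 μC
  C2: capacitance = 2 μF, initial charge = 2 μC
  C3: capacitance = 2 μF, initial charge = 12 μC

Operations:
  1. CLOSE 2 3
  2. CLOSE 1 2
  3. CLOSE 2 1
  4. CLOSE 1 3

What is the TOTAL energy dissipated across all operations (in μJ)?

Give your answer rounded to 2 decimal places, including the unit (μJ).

Answer: 90.37 μJ

Derivation:
Initial: C1(1μF, Q=18μC, V=18.00V), C2(2μF, Q=2μC, V=1.00V), C3(2μF, Q=12μC, V=6.00V)
Op 1: CLOSE 2-3: Q_total=14.00, C_total=4.00, V=3.50; Q2=7.00, Q3=7.00; dissipated=12.500
Op 2: CLOSE 1-2: Q_total=25.00, C_total=3.00, V=8.33; Q1=8.33, Q2=16.67; dissipated=70.083
Op 3: CLOSE 2-1: Q_total=25.00, C_total=3.00, V=8.33; Q2=16.67, Q1=8.33; dissipated=0.000
Op 4: CLOSE 1-3: Q_total=15.33, C_total=3.00, V=5.11; Q1=5.11, Q3=10.22; dissipated=7.787
Total dissipated: 90.370 μJ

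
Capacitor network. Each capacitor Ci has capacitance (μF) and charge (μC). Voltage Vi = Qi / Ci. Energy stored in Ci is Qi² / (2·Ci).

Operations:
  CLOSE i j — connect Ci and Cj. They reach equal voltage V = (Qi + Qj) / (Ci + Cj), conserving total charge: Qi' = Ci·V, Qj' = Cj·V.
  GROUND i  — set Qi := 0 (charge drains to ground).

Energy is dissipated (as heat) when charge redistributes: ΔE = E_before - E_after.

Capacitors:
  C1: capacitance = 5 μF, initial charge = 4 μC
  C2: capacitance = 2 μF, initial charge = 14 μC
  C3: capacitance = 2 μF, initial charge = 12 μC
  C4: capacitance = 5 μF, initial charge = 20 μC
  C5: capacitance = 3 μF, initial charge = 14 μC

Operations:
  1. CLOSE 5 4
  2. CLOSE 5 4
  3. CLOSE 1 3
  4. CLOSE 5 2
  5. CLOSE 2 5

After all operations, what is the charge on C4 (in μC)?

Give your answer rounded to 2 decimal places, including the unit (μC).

Initial: C1(5μF, Q=4μC, V=0.80V), C2(2μF, Q=14μC, V=7.00V), C3(2μF, Q=12μC, V=6.00V), C4(5μF, Q=20μC, V=4.00V), C5(3μF, Q=14μC, V=4.67V)
Op 1: CLOSE 5-4: Q_total=34.00, C_total=8.00, V=4.25; Q5=12.75, Q4=21.25; dissipated=0.417
Op 2: CLOSE 5-4: Q_total=34.00, C_total=8.00, V=4.25; Q5=12.75, Q4=21.25; dissipated=0.000
Op 3: CLOSE 1-3: Q_total=16.00, C_total=7.00, V=2.29; Q1=11.43, Q3=4.57; dissipated=19.314
Op 4: CLOSE 5-2: Q_total=26.75, C_total=5.00, V=5.35; Q5=16.05, Q2=10.70; dissipated=4.537
Op 5: CLOSE 2-5: Q_total=26.75, C_total=5.00, V=5.35; Q2=10.70, Q5=16.05; dissipated=0.000
Final charges: Q1=11.43, Q2=10.70, Q3=4.57, Q4=21.25, Q5=16.05

Answer: 21.25 μC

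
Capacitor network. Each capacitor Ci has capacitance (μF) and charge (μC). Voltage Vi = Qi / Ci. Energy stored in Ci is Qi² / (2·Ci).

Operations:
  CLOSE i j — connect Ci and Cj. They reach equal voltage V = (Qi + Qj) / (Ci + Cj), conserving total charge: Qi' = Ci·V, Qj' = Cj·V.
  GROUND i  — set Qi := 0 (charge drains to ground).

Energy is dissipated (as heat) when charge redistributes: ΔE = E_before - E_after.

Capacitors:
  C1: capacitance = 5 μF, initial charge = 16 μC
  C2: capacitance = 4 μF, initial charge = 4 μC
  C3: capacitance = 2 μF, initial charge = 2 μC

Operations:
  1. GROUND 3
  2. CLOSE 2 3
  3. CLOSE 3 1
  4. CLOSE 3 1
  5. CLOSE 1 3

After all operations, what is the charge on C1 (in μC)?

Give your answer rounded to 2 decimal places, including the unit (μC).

Answer: 12.38 μC

Derivation:
Initial: C1(5μF, Q=16μC, V=3.20V), C2(4μF, Q=4μC, V=1.00V), C3(2μF, Q=2μC, V=1.00V)
Op 1: GROUND 3: Q3=0; energy lost=1.000
Op 2: CLOSE 2-3: Q_total=4.00, C_total=6.00, V=0.67; Q2=2.67, Q3=1.33; dissipated=0.667
Op 3: CLOSE 3-1: Q_total=17.33, C_total=7.00, V=2.48; Q3=4.95, Q1=12.38; dissipated=4.584
Op 4: CLOSE 3-1: Q_total=17.33, C_total=7.00, V=2.48; Q3=4.95, Q1=12.38; dissipated=0.000
Op 5: CLOSE 1-3: Q_total=17.33, C_total=7.00, V=2.48; Q1=12.38, Q3=4.95; dissipated=0.000
Final charges: Q1=12.38, Q2=2.67, Q3=4.95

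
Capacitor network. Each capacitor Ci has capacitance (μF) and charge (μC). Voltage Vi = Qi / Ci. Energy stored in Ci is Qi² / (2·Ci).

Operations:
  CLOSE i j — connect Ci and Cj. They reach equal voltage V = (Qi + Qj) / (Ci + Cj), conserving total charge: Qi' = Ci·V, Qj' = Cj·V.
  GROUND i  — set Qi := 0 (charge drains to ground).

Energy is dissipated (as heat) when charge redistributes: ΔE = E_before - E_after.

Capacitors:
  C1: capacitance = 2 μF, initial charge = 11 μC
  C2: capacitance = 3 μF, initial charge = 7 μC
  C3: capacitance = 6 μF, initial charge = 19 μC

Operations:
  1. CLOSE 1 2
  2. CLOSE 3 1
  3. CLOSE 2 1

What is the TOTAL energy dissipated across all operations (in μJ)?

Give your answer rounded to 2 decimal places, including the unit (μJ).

Answer: 6.22 μJ

Derivation:
Initial: C1(2μF, Q=11μC, V=5.50V), C2(3μF, Q=7μC, V=2.33V), C3(6μF, Q=19μC, V=3.17V)
Op 1: CLOSE 1-2: Q_total=18.00, C_total=5.00, V=3.60; Q1=7.20, Q2=10.80; dissipated=6.017
Op 2: CLOSE 3-1: Q_total=26.20, C_total=8.00, V=3.27; Q3=19.65, Q1=6.55; dissipated=0.141
Op 3: CLOSE 2-1: Q_total=17.35, C_total=5.00, V=3.47; Q2=10.41, Q1=6.94; dissipated=0.063
Total dissipated: 6.221 μJ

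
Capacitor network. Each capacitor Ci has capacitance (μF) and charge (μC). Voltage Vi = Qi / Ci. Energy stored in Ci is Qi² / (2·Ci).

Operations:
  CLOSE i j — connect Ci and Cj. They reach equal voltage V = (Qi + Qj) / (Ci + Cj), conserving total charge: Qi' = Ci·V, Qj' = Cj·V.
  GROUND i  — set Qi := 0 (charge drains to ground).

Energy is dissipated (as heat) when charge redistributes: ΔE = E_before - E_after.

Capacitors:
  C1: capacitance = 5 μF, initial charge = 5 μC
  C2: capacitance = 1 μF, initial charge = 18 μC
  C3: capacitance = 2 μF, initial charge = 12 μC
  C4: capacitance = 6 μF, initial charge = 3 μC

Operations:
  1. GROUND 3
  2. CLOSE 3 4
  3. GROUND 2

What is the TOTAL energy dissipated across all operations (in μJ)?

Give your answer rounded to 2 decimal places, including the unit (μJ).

Answer: 198.19 μJ

Derivation:
Initial: C1(5μF, Q=5μC, V=1.00V), C2(1μF, Q=18μC, V=18.00V), C3(2μF, Q=12μC, V=6.00V), C4(6μF, Q=3μC, V=0.50V)
Op 1: GROUND 3: Q3=0; energy lost=36.000
Op 2: CLOSE 3-4: Q_total=3.00, C_total=8.00, V=0.38; Q3=0.75, Q4=2.25; dissipated=0.188
Op 3: GROUND 2: Q2=0; energy lost=162.000
Total dissipated: 198.188 μJ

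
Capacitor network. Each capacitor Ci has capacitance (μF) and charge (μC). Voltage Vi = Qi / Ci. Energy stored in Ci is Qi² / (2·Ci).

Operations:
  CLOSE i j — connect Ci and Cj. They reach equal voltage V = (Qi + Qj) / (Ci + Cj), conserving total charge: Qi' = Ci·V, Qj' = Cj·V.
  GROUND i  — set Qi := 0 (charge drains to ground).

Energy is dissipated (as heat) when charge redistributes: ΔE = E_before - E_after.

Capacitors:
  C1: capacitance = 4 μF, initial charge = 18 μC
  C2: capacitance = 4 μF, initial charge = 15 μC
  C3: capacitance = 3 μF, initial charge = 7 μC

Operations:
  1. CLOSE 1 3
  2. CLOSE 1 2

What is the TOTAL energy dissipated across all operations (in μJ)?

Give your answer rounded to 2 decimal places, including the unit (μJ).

Initial: C1(4μF, Q=18μC, V=4.50V), C2(4μF, Q=15μC, V=3.75V), C3(3μF, Q=7μC, V=2.33V)
Op 1: CLOSE 1-3: Q_total=25.00, C_total=7.00, V=3.57; Q1=14.29, Q3=10.71; dissipated=4.024
Op 2: CLOSE 1-2: Q_total=29.29, C_total=8.00, V=3.66; Q1=14.64, Q2=14.64; dissipated=0.032
Total dissipated: 4.056 μJ

Answer: 4.06 μJ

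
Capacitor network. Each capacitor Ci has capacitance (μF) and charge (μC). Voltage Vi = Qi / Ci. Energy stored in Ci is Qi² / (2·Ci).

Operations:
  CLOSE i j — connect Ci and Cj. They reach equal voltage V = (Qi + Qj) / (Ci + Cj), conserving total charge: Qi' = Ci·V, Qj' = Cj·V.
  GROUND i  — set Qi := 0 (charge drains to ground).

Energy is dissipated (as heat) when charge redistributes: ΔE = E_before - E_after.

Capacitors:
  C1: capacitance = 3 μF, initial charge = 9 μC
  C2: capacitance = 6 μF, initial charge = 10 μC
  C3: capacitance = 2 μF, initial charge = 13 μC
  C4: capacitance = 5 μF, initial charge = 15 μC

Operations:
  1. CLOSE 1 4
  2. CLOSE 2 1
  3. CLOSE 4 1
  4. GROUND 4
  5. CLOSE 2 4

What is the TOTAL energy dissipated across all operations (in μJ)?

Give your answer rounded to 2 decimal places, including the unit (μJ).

Initial: C1(3μF, Q=9μC, V=3.00V), C2(6μF, Q=10μC, V=1.67V), C3(2μF, Q=13μC, V=6.50V), C4(5μF, Q=15μC, V=3.00V)
Op 1: CLOSE 1-4: Q_total=24.00, C_total=8.00, V=3.00; Q1=9.00, Q4=15.00; dissipated=0.000
Op 2: CLOSE 2-1: Q_total=19.00, C_total=9.00, V=2.11; Q2=12.67, Q1=6.33; dissipated=1.778
Op 3: CLOSE 4-1: Q_total=21.33, C_total=8.00, V=2.67; Q4=13.33, Q1=8.00; dissipated=0.741
Op 4: GROUND 4: Q4=0; energy lost=17.778
Op 5: CLOSE 2-4: Q_total=12.67, C_total=11.00, V=1.15; Q2=6.91, Q4=5.76; dissipated=6.077
Total dissipated: 26.374 μJ

Answer: 26.37 μJ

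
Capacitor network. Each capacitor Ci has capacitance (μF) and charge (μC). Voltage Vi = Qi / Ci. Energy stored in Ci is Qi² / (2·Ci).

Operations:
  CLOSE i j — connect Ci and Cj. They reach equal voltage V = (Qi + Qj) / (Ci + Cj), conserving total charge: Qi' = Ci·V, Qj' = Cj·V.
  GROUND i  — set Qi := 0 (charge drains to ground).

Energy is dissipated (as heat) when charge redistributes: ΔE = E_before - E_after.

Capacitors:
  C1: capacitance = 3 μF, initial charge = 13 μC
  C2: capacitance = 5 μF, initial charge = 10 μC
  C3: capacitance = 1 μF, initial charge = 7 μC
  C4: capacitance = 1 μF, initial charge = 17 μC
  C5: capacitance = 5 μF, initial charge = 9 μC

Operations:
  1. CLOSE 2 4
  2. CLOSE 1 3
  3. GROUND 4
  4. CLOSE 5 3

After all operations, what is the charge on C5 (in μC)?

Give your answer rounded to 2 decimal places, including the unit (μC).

Answer: 11.67 μC

Derivation:
Initial: C1(3μF, Q=13μC, V=4.33V), C2(5μF, Q=10μC, V=2.00V), C3(1μF, Q=7μC, V=7.00V), C4(1μF, Q=17μC, V=17.00V), C5(5μF, Q=9μC, V=1.80V)
Op 1: CLOSE 2-4: Q_total=27.00, C_total=6.00, V=4.50; Q2=22.50, Q4=4.50; dissipated=93.750
Op 2: CLOSE 1-3: Q_total=20.00, C_total=4.00, V=5.00; Q1=15.00, Q3=5.00; dissipated=2.667
Op 3: GROUND 4: Q4=0; energy lost=10.125
Op 4: CLOSE 5-3: Q_total=14.00, C_total=6.00, V=2.33; Q5=11.67, Q3=2.33; dissipated=4.267
Final charges: Q1=15.00, Q2=22.50, Q3=2.33, Q4=0.00, Q5=11.67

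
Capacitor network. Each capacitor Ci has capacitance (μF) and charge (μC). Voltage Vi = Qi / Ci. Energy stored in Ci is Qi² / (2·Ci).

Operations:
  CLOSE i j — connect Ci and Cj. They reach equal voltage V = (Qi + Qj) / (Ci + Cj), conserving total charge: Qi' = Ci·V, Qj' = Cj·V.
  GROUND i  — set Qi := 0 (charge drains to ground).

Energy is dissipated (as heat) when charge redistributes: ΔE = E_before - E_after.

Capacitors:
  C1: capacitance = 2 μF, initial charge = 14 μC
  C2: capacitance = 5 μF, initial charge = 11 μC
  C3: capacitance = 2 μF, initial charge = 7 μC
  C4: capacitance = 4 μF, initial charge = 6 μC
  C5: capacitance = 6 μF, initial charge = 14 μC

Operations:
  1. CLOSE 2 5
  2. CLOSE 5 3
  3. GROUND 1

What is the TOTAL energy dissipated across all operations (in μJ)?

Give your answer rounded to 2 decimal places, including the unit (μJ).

Initial: C1(2μF, Q=14μC, V=7.00V), C2(5μF, Q=11μC, V=2.20V), C3(2μF, Q=7μC, V=3.50V), C4(4μF, Q=6μC, V=1.50V), C5(6μF, Q=14μC, V=2.33V)
Op 1: CLOSE 2-5: Q_total=25.00, C_total=11.00, V=2.27; Q2=11.36, Q5=13.64; dissipated=0.024
Op 2: CLOSE 5-3: Q_total=20.64, C_total=8.00, V=2.58; Q5=15.48, Q3=5.16; dissipated=1.130
Op 3: GROUND 1: Q1=0; energy lost=49.000
Total dissipated: 50.154 μJ

Answer: 50.15 μJ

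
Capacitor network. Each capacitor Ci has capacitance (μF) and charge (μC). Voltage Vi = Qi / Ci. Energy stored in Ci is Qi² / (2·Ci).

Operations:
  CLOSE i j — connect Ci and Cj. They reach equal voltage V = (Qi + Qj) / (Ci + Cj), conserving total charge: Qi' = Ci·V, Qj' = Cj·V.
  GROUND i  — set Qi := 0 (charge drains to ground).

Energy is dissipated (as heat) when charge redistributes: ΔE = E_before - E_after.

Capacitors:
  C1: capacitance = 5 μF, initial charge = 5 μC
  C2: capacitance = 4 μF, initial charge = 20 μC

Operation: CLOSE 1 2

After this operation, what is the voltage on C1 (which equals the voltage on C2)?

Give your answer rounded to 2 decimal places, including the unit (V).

Answer: 2.78 V

Derivation:
Initial: C1(5μF, Q=5μC, V=1.00V), C2(4μF, Q=20μC, V=5.00V)
Op 1: CLOSE 1-2: Q_total=25.00, C_total=9.00, V=2.78; Q1=13.89, Q2=11.11; dissipated=17.778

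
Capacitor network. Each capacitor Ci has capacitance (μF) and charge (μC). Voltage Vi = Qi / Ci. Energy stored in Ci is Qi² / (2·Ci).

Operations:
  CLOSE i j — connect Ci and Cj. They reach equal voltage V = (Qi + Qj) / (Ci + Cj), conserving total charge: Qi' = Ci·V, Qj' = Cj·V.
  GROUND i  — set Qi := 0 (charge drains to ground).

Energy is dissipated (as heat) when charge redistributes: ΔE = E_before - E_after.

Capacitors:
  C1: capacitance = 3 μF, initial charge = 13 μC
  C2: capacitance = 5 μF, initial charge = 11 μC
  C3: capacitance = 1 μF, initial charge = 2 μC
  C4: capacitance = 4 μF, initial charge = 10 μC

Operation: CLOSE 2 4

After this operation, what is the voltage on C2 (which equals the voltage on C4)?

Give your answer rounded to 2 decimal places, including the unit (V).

Answer: 2.33 V

Derivation:
Initial: C1(3μF, Q=13μC, V=4.33V), C2(5μF, Q=11μC, V=2.20V), C3(1μF, Q=2μC, V=2.00V), C4(4μF, Q=10μC, V=2.50V)
Op 1: CLOSE 2-4: Q_total=21.00, C_total=9.00, V=2.33; Q2=11.67, Q4=9.33; dissipated=0.100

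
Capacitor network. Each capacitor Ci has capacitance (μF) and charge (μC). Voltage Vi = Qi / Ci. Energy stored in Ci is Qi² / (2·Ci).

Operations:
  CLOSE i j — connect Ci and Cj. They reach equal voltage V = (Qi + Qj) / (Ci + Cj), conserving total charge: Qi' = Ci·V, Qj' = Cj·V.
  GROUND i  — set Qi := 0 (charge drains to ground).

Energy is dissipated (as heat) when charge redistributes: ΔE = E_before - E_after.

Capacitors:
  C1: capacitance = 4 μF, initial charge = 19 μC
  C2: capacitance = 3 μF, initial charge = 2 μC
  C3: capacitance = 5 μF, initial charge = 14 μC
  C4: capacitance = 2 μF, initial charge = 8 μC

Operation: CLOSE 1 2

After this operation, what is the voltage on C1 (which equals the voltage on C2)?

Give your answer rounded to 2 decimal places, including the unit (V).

Answer: 3.00 V

Derivation:
Initial: C1(4μF, Q=19μC, V=4.75V), C2(3μF, Q=2μC, V=0.67V), C3(5μF, Q=14μC, V=2.80V), C4(2μF, Q=8μC, V=4.00V)
Op 1: CLOSE 1-2: Q_total=21.00, C_total=7.00, V=3.00; Q1=12.00, Q2=9.00; dissipated=14.292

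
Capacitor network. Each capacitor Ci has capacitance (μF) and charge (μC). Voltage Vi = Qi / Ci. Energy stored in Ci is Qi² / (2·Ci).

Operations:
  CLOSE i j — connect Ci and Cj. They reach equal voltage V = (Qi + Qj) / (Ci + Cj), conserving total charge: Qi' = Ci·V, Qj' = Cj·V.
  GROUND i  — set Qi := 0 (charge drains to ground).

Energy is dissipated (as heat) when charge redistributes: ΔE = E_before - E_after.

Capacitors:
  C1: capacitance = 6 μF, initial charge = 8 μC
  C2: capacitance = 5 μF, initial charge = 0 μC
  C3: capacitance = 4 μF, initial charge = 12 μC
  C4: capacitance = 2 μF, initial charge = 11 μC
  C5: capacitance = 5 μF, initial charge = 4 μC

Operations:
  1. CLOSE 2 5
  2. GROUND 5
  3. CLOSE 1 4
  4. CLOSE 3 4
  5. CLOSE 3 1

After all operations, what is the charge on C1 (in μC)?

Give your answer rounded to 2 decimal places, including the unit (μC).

Answer: 15.25 μC

Derivation:
Initial: C1(6μF, Q=8μC, V=1.33V), C2(5μF, Q=0μC, V=0.00V), C3(4μF, Q=12μC, V=3.00V), C4(2μF, Q=11μC, V=5.50V), C5(5μF, Q=4μC, V=0.80V)
Op 1: CLOSE 2-5: Q_total=4.00, C_total=10.00, V=0.40; Q2=2.00, Q5=2.00; dissipated=0.800
Op 2: GROUND 5: Q5=0; energy lost=0.400
Op 3: CLOSE 1-4: Q_total=19.00, C_total=8.00, V=2.38; Q1=14.25, Q4=4.75; dissipated=13.021
Op 4: CLOSE 3-4: Q_total=16.75, C_total=6.00, V=2.79; Q3=11.17, Q4=5.58; dissipated=0.260
Op 5: CLOSE 3-1: Q_total=25.42, C_total=10.00, V=2.54; Q3=10.17, Q1=15.25; dissipated=0.208
Final charges: Q1=15.25, Q2=2.00, Q3=10.17, Q4=5.58, Q5=0.00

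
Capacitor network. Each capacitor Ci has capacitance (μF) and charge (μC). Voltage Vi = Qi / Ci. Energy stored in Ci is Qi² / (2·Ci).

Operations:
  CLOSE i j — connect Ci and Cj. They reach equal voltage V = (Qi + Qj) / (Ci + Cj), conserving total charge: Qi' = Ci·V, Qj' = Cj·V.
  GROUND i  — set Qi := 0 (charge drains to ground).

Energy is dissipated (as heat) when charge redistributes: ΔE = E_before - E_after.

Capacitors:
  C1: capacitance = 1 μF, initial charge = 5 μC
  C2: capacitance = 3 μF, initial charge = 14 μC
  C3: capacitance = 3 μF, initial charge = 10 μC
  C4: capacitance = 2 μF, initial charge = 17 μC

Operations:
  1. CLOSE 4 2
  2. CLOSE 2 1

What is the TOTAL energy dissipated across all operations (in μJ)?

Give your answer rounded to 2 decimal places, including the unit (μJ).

Initial: C1(1μF, Q=5μC, V=5.00V), C2(3μF, Q=14μC, V=4.67V), C3(3μF, Q=10μC, V=3.33V), C4(2μF, Q=17μC, V=8.50V)
Op 1: CLOSE 4-2: Q_total=31.00, C_total=5.00, V=6.20; Q4=12.40, Q2=18.60; dissipated=8.817
Op 2: CLOSE 2-1: Q_total=23.60, C_total=4.00, V=5.90; Q2=17.70, Q1=5.90; dissipated=0.540
Total dissipated: 9.357 μJ

Answer: 9.36 μJ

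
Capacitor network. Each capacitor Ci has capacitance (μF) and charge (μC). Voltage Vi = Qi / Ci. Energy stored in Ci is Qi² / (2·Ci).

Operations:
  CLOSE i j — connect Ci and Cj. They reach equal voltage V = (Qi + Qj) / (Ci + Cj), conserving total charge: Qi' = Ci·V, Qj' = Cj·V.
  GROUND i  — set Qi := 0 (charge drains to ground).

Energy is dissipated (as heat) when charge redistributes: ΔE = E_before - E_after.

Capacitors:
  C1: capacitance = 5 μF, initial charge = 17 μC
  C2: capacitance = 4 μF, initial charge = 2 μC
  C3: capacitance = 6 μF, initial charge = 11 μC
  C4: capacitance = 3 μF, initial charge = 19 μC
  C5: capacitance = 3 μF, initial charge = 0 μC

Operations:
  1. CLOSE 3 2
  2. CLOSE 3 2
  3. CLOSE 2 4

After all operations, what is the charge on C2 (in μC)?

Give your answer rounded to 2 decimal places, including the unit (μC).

Initial: C1(5μF, Q=17μC, V=3.40V), C2(4μF, Q=2μC, V=0.50V), C3(6μF, Q=11μC, V=1.83V), C4(3μF, Q=19μC, V=6.33V), C5(3μF, Q=0μC, V=0.00V)
Op 1: CLOSE 3-2: Q_total=13.00, C_total=10.00, V=1.30; Q3=7.80, Q2=5.20; dissipated=2.133
Op 2: CLOSE 3-2: Q_total=13.00, C_total=10.00, V=1.30; Q3=7.80, Q2=5.20; dissipated=0.000
Op 3: CLOSE 2-4: Q_total=24.20, C_total=7.00, V=3.46; Q2=13.83, Q4=10.37; dissipated=21.715
Final charges: Q1=17.00, Q2=13.83, Q3=7.80, Q4=10.37, Q5=0.00

Answer: 13.83 μC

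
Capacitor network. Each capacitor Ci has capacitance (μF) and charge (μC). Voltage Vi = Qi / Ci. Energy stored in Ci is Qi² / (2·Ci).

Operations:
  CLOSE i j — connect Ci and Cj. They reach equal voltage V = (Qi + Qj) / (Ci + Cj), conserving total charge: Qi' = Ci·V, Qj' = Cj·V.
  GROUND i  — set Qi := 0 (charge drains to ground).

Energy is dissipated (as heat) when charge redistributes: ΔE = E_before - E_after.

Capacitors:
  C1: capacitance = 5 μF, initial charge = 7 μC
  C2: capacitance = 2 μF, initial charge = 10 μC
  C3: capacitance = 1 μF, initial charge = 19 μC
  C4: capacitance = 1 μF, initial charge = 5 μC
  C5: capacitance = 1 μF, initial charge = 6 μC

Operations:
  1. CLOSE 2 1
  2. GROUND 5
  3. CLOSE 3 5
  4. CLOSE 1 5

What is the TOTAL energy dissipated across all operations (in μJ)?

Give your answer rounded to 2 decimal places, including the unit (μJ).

Initial: C1(5μF, Q=7μC, V=1.40V), C2(2μF, Q=10μC, V=5.00V), C3(1μF, Q=19μC, V=19.00V), C4(1μF, Q=5μC, V=5.00V), C5(1μF, Q=6μC, V=6.00V)
Op 1: CLOSE 2-1: Q_total=17.00, C_total=7.00, V=2.43; Q2=4.86, Q1=12.14; dissipated=9.257
Op 2: GROUND 5: Q5=0; energy lost=18.000
Op 3: CLOSE 3-5: Q_total=19.00, C_total=2.00, V=9.50; Q3=9.50, Q5=9.50; dissipated=90.250
Op 4: CLOSE 1-5: Q_total=21.64, C_total=6.00, V=3.61; Q1=18.04, Q5=3.61; dissipated=20.835
Total dissipated: 138.343 μJ

Answer: 138.34 μJ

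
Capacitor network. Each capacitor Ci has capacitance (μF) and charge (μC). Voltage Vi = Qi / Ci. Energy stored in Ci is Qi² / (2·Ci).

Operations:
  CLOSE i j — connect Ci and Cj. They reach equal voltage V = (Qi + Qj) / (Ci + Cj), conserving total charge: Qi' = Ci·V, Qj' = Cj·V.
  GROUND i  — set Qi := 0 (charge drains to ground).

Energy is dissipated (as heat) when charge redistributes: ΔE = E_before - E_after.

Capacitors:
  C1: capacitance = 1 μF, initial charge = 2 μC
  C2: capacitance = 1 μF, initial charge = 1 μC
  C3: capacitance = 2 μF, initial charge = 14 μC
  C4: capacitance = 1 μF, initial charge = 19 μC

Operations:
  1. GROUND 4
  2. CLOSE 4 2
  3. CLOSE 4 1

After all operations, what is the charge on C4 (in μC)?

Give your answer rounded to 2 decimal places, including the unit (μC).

Answer: 1.25 μC

Derivation:
Initial: C1(1μF, Q=2μC, V=2.00V), C2(1μF, Q=1μC, V=1.00V), C3(2μF, Q=14μC, V=7.00V), C4(1μF, Q=19μC, V=19.00V)
Op 1: GROUND 4: Q4=0; energy lost=180.500
Op 2: CLOSE 4-2: Q_total=1.00, C_total=2.00, V=0.50; Q4=0.50, Q2=0.50; dissipated=0.250
Op 3: CLOSE 4-1: Q_total=2.50, C_total=2.00, V=1.25; Q4=1.25, Q1=1.25; dissipated=0.562
Final charges: Q1=1.25, Q2=0.50, Q3=14.00, Q4=1.25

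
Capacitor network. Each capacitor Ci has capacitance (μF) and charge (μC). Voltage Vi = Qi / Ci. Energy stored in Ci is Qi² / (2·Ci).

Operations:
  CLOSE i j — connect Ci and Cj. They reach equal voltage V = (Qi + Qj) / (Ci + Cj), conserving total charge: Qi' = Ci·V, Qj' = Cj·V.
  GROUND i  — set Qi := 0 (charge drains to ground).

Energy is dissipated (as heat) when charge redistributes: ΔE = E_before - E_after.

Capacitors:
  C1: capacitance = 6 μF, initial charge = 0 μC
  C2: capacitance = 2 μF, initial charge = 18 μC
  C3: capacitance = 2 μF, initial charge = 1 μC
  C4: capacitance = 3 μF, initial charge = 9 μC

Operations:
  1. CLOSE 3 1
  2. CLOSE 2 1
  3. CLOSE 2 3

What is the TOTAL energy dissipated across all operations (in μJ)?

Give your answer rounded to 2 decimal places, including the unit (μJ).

Initial: C1(6μF, Q=0μC, V=0.00V), C2(2μF, Q=18μC, V=9.00V), C3(2μF, Q=1μC, V=0.50V), C4(3μF, Q=9μC, V=3.00V)
Op 1: CLOSE 3-1: Q_total=1.00, C_total=8.00, V=0.12; Q3=0.25, Q1=0.75; dissipated=0.188
Op 2: CLOSE 2-1: Q_total=18.75, C_total=8.00, V=2.34; Q2=4.69, Q1=14.06; dissipated=59.074
Op 3: CLOSE 2-3: Q_total=4.94, C_total=4.00, V=1.23; Q2=2.47, Q3=2.47; dissipated=2.461
Total dissipated: 61.723 μJ

Answer: 61.72 μJ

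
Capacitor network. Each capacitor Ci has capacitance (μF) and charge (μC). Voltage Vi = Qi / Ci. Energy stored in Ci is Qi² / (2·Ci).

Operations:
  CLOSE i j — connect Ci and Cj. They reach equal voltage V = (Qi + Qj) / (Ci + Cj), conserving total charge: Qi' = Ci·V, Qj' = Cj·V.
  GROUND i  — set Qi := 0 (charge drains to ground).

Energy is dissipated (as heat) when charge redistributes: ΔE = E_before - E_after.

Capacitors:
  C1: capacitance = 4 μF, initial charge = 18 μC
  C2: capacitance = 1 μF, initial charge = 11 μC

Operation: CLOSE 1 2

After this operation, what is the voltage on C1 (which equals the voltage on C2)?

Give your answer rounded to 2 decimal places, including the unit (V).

Answer: 5.80 V

Derivation:
Initial: C1(4μF, Q=18μC, V=4.50V), C2(1μF, Q=11μC, V=11.00V)
Op 1: CLOSE 1-2: Q_total=29.00, C_total=5.00, V=5.80; Q1=23.20, Q2=5.80; dissipated=16.900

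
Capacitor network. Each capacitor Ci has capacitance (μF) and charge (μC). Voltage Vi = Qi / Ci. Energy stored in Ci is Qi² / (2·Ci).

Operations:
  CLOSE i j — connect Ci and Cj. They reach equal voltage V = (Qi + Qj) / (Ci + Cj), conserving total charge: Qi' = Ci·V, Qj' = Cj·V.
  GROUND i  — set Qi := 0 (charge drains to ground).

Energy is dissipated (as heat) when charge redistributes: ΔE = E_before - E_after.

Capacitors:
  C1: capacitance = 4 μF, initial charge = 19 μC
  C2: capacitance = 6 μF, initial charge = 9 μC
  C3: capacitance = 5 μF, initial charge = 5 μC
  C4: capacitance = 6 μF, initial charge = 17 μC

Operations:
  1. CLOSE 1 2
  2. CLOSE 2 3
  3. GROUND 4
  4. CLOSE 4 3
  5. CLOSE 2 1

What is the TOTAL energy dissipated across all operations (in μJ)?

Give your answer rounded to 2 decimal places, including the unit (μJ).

Initial: C1(4μF, Q=19μC, V=4.75V), C2(6μF, Q=9μC, V=1.50V), C3(5μF, Q=5μC, V=1.00V), C4(6μF, Q=17μC, V=2.83V)
Op 1: CLOSE 1-2: Q_total=28.00, C_total=10.00, V=2.80; Q1=11.20, Q2=16.80; dissipated=12.675
Op 2: CLOSE 2-3: Q_total=21.80, C_total=11.00, V=1.98; Q2=11.89, Q3=9.91; dissipated=4.418
Op 3: GROUND 4: Q4=0; energy lost=24.083
Op 4: CLOSE 4-3: Q_total=9.91, C_total=11.00, V=0.90; Q4=5.40, Q3=4.50; dissipated=5.356
Op 5: CLOSE 2-1: Q_total=23.09, C_total=10.00, V=2.31; Q2=13.85, Q1=9.24; dissipated=0.803
Total dissipated: 47.336 μJ

Answer: 47.34 μJ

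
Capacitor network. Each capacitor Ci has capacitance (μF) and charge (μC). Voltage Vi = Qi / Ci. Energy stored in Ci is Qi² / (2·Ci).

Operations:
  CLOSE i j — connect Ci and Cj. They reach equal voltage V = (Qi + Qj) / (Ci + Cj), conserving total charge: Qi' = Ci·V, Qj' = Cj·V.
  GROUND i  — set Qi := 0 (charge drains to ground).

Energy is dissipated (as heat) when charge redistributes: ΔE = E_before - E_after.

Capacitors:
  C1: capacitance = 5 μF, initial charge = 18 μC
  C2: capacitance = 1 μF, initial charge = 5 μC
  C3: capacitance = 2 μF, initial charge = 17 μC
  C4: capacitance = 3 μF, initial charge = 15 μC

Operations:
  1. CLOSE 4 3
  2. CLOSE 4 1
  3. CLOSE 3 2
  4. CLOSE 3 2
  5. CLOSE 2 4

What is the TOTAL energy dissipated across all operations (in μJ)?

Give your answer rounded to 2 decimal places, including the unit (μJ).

Answer: 15.97 μJ

Derivation:
Initial: C1(5μF, Q=18μC, V=3.60V), C2(1μF, Q=5μC, V=5.00V), C3(2μF, Q=17μC, V=8.50V), C4(3μF, Q=15μC, V=5.00V)
Op 1: CLOSE 4-3: Q_total=32.00, C_total=5.00, V=6.40; Q4=19.20, Q3=12.80; dissipated=7.350
Op 2: CLOSE 4-1: Q_total=37.20, C_total=8.00, V=4.65; Q4=13.95, Q1=23.25; dissipated=7.350
Op 3: CLOSE 3-2: Q_total=17.80, C_total=3.00, V=5.93; Q3=11.87, Q2=5.93; dissipated=0.653
Op 4: CLOSE 3-2: Q_total=17.80, C_total=3.00, V=5.93; Q3=11.87, Q2=5.93; dissipated=0.000
Op 5: CLOSE 2-4: Q_total=19.88, C_total=4.00, V=4.97; Q2=4.97, Q4=14.91; dissipated=0.618
Total dissipated: 15.971 μJ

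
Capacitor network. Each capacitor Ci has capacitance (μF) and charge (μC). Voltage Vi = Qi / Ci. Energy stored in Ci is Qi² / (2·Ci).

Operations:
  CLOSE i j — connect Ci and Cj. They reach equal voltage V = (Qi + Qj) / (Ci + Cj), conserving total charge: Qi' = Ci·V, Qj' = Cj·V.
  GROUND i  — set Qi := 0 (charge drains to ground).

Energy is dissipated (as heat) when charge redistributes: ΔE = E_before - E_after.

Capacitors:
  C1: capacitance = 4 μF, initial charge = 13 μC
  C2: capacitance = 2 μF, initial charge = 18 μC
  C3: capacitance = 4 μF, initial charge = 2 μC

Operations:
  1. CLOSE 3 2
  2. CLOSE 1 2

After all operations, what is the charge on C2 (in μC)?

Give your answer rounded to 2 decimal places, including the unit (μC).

Answer: 6.56 μC

Derivation:
Initial: C1(4μF, Q=13μC, V=3.25V), C2(2μF, Q=18μC, V=9.00V), C3(4μF, Q=2μC, V=0.50V)
Op 1: CLOSE 3-2: Q_total=20.00, C_total=6.00, V=3.33; Q3=13.33, Q2=6.67; dissipated=48.167
Op 2: CLOSE 1-2: Q_total=19.67, C_total=6.00, V=3.28; Q1=13.11, Q2=6.56; dissipated=0.005
Final charges: Q1=13.11, Q2=6.56, Q3=13.33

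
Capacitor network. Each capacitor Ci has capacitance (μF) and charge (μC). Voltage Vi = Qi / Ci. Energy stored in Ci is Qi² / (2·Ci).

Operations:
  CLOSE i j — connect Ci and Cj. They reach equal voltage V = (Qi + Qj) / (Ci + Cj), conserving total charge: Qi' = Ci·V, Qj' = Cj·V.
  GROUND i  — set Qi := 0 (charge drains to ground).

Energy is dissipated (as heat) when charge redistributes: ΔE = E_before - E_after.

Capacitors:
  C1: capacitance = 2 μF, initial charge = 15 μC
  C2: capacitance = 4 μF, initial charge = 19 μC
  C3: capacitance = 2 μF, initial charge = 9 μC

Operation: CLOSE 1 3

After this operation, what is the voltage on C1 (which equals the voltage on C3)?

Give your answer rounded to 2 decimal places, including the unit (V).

Answer: 6.00 V

Derivation:
Initial: C1(2μF, Q=15μC, V=7.50V), C2(4μF, Q=19μC, V=4.75V), C3(2μF, Q=9μC, V=4.50V)
Op 1: CLOSE 1-3: Q_total=24.00, C_total=4.00, V=6.00; Q1=12.00, Q3=12.00; dissipated=4.500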